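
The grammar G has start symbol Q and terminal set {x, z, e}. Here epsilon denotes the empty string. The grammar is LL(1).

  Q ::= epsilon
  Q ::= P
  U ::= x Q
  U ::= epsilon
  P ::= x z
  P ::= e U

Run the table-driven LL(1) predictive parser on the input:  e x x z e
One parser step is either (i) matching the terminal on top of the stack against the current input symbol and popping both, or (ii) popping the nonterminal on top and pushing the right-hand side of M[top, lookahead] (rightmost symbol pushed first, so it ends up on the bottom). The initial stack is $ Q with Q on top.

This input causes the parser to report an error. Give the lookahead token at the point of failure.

e

      Stack  Input        Action
   1  $ Q    e x x z e $  expand Q ::= P
   2  $ P    e x x z e $  expand P ::= e U
   3  $ U e  e x x z e $  match e
   4  $ U    x x z e $    expand U ::= x Q
   5  $ Q x  x x z e $    match x
   6  $ Q    x z e $      expand Q ::= P
   7  $ P    x z e $      expand P ::= x z
   8  $ z x  x z e $      match x
   9  $ z    z e $        match z
  10  $      e $          error: stack empty but input remains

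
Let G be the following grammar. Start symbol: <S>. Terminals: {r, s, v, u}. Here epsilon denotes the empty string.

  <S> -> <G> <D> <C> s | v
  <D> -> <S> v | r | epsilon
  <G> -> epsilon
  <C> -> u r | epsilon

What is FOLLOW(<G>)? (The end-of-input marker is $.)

{r, s, u, v}

FIRST(<G>) = {epsilon}
FIRST(<C>) = {epsilon, u}
FIRST(<S>) = {r, s, u, v}  (via <G> <D> <C> s)
FIRST(<D>) = {epsilon, r, s, u, v}  (via <S> v)
FOLLOW(<S>) includes $ since <S> is the start symbol.
FOLLOW(<S>): in <D>-><S> v, <S> is followed by v with FIRST {v}. Thus FOLLOW(<S>) = {$, v}.
FOLLOW(<D>): in <S>-><G> <D> <C> s, <D> is followed by <C> s with FIRST {s, u}. Thus FOLLOW(<D>) = {s, u}.
FOLLOW(<G>): in <S>-><G> <D> <C> s, <G> is followed by <D> <C> s with FIRST {r, s, u, v}. Thus FOLLOW(<G>) = {r, s, u, v}.
FOLLOW(<C>): in <S>-><G> <D> <C> s, <C> is followed by s with FIRST {s}. Thus FOLLOW(<C>) = {s}.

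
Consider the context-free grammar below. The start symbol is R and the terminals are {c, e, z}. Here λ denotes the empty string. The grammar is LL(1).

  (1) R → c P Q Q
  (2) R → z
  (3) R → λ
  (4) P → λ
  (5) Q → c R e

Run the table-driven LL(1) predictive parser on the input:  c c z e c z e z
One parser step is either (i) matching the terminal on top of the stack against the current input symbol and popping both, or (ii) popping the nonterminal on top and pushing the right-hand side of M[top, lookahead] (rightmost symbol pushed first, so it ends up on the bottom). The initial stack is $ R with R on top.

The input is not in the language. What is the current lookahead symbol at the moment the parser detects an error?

      Stack      Input              Action
   1  $ R        c c z e c z e z $  expand R → c P Q Q
   2  $ Q Q P c  c c z e c z e z $  match c
   3  $ Q Q P    c z e c z e z $    expand P → λ
   4  $ Q Q      c z e c z e z $    expand Q → c R e
   5  $ Q e R c  c z e c z e z $    match c
   6  $ Q e R    z e c z e z $      expand R → z
   7  $ Q e z    z e c z e z $      match z
   8  $ Q e      e c z e z $        match e
   9  $ Q        c z e z $          expand Q → c R e
  10  $ e R c    c z e z $          match c
  11  $ e R      z e z $            expand R → z
  12  $ e z      z e z $            match z
  13  $ e        e z $              match e
  14  $          z $                error: stack empty but input remains

z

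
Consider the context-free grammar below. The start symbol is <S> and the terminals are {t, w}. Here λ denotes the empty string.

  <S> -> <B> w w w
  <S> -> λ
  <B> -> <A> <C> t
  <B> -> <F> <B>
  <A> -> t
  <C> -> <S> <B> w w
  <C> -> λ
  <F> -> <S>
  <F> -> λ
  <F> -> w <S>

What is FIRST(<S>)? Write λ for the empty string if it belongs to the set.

{λ, t, w}

FIRST(<A>): from <A>->t we get {t}. So FIRST(<A>) = {t}.
FIRST(<S>): from <S>-><B> w w w we get {t, w}; from <S>->λ we get {λ}. So FIRST(<S>) = {λ, t, w}.
FIRST(<F>): from <F>-><S> we get {λ, t, w}; from <F>->λ we get {λ}; from <F>->w <S> we get {w}. So FIRST(<F>) = {λ, t, w}.
FIRST(<B>): from <B>-><A> <C> t we get {t}; from <B>-><F> <B> we get {t, w}. So FIRST(<B>) = {t, w}.
FIRST(<C>): from <C>-><S> <B> w w we get {t, w}; from <C>->λ we get {λ}. So FIRST(<C>) = {λ, t, w}.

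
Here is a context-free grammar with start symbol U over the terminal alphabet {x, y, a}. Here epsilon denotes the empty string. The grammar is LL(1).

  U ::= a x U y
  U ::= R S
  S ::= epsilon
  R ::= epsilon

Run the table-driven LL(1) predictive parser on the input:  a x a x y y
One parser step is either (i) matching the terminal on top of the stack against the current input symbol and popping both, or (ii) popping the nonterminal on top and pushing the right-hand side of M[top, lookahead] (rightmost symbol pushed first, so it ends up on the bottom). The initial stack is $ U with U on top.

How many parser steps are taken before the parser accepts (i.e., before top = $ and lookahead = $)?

step 1: stack=$ U  input=a x a x y y $  — expand U ::= a x U y
step 2: stack=$ y U x a  input=a x a x y y $  — match a
step 3: stack=$ y U x  input=x a x y y $  — match x
step 4: stack=$ y U  input=a x y y $  — expand U ::= a x U y
step 5: stack=$ y y U x a  input=a x y y $  — match a
step 6: stack=$ y y U x  input=x y y $  — match x
step 7: stack=$ y y U  input=y y $  — expand U ::= R S
step 8: stack=$ y y S R  input=y y $  — expand R ::= epsilon
step 9: stack=$ y y S  input=y y $  — expand S ::= epsilon
step 10: stack=$ y y  input=y y $  — match y
step 11: stack=$ y  input=y $  — match y
Accept reached after 11 steps.

11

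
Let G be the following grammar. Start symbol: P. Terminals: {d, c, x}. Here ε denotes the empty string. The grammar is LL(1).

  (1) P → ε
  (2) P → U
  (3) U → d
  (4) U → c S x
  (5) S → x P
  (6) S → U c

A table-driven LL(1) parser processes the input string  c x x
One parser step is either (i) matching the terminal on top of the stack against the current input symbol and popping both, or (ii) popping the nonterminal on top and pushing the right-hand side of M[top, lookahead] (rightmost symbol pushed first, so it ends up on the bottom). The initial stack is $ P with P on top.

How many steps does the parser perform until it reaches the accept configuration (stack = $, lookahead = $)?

step 1: stack=$ P  input=c x x $  — expand P → U
step 2: stack=$ U  input=c x x $  — expand U → c S x
step 3: stack=$ x S c  input=c x x $  — match c
step 4: stack=$ x S  input=x x $  — expand S → x P
step 5: stack=$ x P x  input=x x $  — match x
step 6: stack=$ x P  input=x $  — expand P → ε
step 7: stack=$ x  input=x $  — match x
Accept reached after 7 steps.

7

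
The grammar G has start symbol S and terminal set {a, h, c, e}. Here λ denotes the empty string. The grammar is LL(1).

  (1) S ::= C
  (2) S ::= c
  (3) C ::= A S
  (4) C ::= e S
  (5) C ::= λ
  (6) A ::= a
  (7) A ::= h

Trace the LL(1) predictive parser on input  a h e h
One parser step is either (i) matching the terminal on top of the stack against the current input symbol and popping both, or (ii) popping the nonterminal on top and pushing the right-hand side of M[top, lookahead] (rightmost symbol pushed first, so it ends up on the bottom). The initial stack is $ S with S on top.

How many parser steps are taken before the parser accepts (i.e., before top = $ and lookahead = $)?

17

step 1: stack=$ S  input=a h e h $  — expand S ::= C
step 2: stack=$ C  input=a h e h $  — expand C ::= A S
step 3: stack=$ S A  input=a h e h $  — expand A ::= a
step 4: stack=$ S a  input=a h e h $  — match a
step 5: stack=$ S  input=h e h $  — expand S ::= C
step 6: stack=$ C  input=h e h $  — expand C ::= A S
step 7: stack=$ S A  input=h e h $  — expand A ::= h
step 8: stack=$ S h  input=h e h $  — match h
step 9: stack=$ S  input=e h $  — expand S ::= C
step 10: stack=$ C  input=e h $  — expand C ::= e S
step 11: stack=$ S e  input=e h $  — match e
step 12: stack=$ S  input=h $  — expand S ::= C
step 13: stack=$ C  input=h $  — expand C ::= A S
step 14: stack=$ S A  input=h $  — expand A ::= h
step 15: stack=$ S h  input=h $  — match h
step 16: stack=$ S  input=$  — expand S ::= C
step 17: stack=$ C  input=$  — expand C ::= λ
Accept reached after 17 steps.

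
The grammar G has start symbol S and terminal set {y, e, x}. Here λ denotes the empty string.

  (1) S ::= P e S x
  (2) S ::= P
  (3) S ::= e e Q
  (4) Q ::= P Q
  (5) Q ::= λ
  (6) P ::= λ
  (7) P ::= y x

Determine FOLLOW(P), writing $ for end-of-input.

{$, e, x, y}

FIRST(P): from P::=λ we get {λ}; from P::=y x we get {y}. So FIRST(P) = {λ, y}.
FIRST(S): from S::=P e S x we get {e, y}; from S::=P we get {λ, y}; from S::=e e Q we get {e}. So FIRST(S) = {λ, e, y}.
FIRST(Q): from Q::=P Q we get {λ, y}; from Q::=λ we get {λ}. So FIRST(Q) = {λ, y}.
FOLLOW(S) includes $ since S is the start symbol.
FOLLOW(S): in S::=P e S x, S is followed by x with FIRST {x}. Thus FOLLOW(S) = {$, x}.
FOLLOW(Q): in S::=e e Q, the suffix after Q is empty, so FOLLOW(Q) ⊇ FOLLOW(S) = {$, x}; in Q::=P Q, the suffix after Q is empty (adds nothing new). Thus FOLLOW(Q) = {$, x}.
FOLLOW(P): in S::=P e S x, P is followed by e S x with FIRST {e}; in S::=P, the suffix after P is empty, so FOLLOW(P) ⊇ FOLLOW(S) = {$, x}; in Q::=P Q, P is followed by Q with FIRST {λ, y}; in Q::=P Q, the suffix after P is nullable, so FOLLOW(P) ⊇ FOLLOW(Q) = {$, x}. Thus FOLLOW(P) = {$, e, x, y}.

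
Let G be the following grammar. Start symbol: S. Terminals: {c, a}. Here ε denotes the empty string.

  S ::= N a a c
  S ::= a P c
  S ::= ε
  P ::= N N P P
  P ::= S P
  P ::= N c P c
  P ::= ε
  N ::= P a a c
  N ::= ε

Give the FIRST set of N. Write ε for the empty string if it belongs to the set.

{ε, a, c}

FIRST(S): from S::=N a a c we get {a, c}; from S::=a P c we get {a}; from S::=ε we get {ε}. So FIRST(S) = {ε, a, c}.
FIRST(P): from P::=N N P P we get {ε, a, c}; from P::=S P we get {ε, a, c}; from P::=N c P c we get {a, c}; from P::=ε we get {ε}. So FIRST(P) = {ε, a, c}.
FIRST(N): from N::=P a a c we get {a, c}; from N::=ε we get {ε}. So FIRST(N) = {ε, a, c}.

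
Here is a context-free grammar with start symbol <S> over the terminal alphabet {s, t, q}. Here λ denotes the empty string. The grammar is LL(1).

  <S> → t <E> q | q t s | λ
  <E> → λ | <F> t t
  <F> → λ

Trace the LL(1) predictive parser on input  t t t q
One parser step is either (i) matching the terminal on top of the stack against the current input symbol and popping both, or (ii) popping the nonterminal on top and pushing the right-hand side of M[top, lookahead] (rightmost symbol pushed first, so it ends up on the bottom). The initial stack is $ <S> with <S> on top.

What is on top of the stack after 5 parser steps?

step 1: stack=$ <S>  input=t t t q $  — expand <S> → t <E> q
step 2: stack=$ q <E> t  input=t t t q $  — match t
step 3: stack=$ q <E>  input=t t q $  — expand <E> → <F> t t
step 4: stack=$ q t t <F>  input=t t q $  — expand <F> → λ
step 5: stack=$ q t t  input=t t q $  — match t
Stack after step 5: $ q t (top = t).

t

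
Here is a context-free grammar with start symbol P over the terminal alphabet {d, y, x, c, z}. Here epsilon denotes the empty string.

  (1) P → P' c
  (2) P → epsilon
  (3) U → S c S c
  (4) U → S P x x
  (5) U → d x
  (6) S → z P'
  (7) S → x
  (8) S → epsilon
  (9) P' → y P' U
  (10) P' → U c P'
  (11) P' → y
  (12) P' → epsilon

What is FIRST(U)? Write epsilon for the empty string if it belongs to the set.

FIRST(S): from S→z P' we get {z}; from S→x we get {x}; from S→epsilon we get {epsilon}. So FIRST(S) = {epsilon, x, z}.
FIRST(P): from P→P' c we get {c, d, x, y, z}; from P→epsilon we get {epsilon}. So FIRST(P) = {epsilon, c, d, x, y, z}.
FIRST(U): from U→S c S c we get {c, x, z}; from U→S P x x we get {c, d, x, y, z}; from U→d x we get {d}. So FIRST(U) = {c, d, x, y, z}.
FIRST(P'): from P'→y P' U we get {y}; from P'→U c P' we get {c, d, x, y, z}; from P'→y we get {y}; from P'→epsilon we get {epsilon}. So FIRST(P') = {epsilon, c, d, x, y, z}.

{c, d, x, y, z}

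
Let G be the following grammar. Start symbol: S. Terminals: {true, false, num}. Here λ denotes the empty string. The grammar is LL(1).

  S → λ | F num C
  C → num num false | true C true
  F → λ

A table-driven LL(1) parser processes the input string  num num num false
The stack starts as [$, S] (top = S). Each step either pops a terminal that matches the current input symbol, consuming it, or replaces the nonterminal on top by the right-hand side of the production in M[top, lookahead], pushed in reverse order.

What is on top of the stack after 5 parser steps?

     Stack            Input                Action
  1  $ S              num num num false $  expand S → F num C
  2  $ C num F        num num num false $  expand F → λ
  3  $ C num          num num num false $  match num
  4  $ C              num num false $      expand C → num num false
  5  $ false num num  num num false $      match num
Stack after step 5: $ false num (top = num).

num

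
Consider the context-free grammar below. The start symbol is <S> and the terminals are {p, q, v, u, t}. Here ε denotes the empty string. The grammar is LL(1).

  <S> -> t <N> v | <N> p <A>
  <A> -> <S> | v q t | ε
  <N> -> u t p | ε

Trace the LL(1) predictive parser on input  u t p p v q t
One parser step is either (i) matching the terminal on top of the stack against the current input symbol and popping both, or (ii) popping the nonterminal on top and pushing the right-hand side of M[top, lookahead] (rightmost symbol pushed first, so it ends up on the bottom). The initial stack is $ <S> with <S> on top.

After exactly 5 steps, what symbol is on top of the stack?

p

step 1: stack=$ <S>  input=u t p p v q t $  — expand <S> -> <N> p <A>
step 2: stack=$ <A> p <N>  input=u t p p v q t $  — expand <N> -> u t p
step 3: stack=$ <A> p p t u  input=u t p p v q t $  — match u
step 4: stack=$ <A> p p t  input=t p p v q t $  — match t
step 5: stack=$ <A> p p  input=p p v q t $  — match p
Stack after step 5: $ <A> p (top = p).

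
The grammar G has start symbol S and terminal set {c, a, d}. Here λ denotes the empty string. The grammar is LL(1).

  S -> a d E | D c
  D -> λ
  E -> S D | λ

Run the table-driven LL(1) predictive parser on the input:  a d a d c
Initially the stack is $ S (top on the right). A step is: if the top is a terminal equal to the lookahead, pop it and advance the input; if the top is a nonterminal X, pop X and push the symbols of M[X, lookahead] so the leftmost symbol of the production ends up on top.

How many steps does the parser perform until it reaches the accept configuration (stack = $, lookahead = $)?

13

      Stack      Input        Action
   1  $ S        a d a d c $  expand S -> a d E
   2  $ E d a    a d a d c $  match a
   3  $ E d      d a d c $    match d
   4  $ E        a d c $      expand E -> S D
   5  $ D S      a d c $      expand S -> a d E
   6  $ D E d a  a d c $      match a
   7  $ D E d    d c $        match d
   8  $ D E      c $          expand E -> S D
   9  $ D D S    c $          expand S -> D c
  10  $ D D c D  c $          expand D -> λ
  11  $ D D c    c $          match c
  12  $ D D      $            expand D -> λ
  13  $ D        $            expand D -> λ
Accept reached after 13 steps.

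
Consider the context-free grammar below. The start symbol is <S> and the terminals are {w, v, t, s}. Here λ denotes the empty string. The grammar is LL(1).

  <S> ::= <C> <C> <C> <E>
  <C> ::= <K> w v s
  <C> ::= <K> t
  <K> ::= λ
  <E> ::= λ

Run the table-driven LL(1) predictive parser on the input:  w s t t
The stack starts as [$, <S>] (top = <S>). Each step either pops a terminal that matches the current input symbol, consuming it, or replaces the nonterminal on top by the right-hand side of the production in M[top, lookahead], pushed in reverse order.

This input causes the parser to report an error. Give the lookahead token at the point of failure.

step 1: stack=$ <S>  input=w s t t $  — expand <S> ::= <C> <C> <C> <E>
step 2: stack=$ <E> <C> <C> <C>  input=w s t t $  — expand <C> ::= <K> w v s
step 3: stack=$ <E> <C> <C> s v w <K>  input=w s t t $  — expand <K> ::= λ
step 4: stack=$ <E> <C> <C> s v w  input=w s t t $  — match w
step 5: stack=$ <E> <C> <C> s v  input=s t t $  — error: top is terminal v but lookahead is s

s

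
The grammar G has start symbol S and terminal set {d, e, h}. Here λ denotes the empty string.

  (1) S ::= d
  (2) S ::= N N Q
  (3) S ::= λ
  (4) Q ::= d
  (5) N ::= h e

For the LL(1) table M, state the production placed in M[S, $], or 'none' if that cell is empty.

FIRST(Q): from Q::=d we get {d}. So FIRST(Q) = {d}.
FIRST(N): from N::=h e we get {h}. So FIRST(N) = {h}.
FIRST(S): from S::=d we get {d}; from S::=N N Q we get {h}; from S::=λ we get {λ}. So FIRST(S) = {λ, d, h}.
FOLLOW(S) includes $ since S is the start symbol.
FOLLOW(S): S appears on no right-hand side. Thus FOLLOW(S) = {$}.
For S ::= d: FIRST(d) = {d}, so it goes in M[S, t] for t ∈ {d}.
For S ::= N N Q: FIRST(N N Q) = {h}, so it goes in M[S, t] for t ∈ {h}.
For S ::= λ: FIRST(λ) = {λ}, so it goes in M[S, t] for t ∈ {}; since λ ∈ FIRST, also for every t ∈ FOLLOW(S) = {$}.

S ::= λ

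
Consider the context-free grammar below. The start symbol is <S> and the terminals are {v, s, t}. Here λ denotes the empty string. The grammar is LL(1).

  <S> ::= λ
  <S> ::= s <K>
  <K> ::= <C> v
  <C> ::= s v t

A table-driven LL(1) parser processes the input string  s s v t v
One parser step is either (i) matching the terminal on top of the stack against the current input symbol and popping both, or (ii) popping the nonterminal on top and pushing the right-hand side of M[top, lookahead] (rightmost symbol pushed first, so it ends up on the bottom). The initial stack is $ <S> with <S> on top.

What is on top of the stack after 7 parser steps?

     Stack      Input        Action
  1  $ <S>      s s v t v $  expand <S> ::= s <K>
  2  $ <K> s    s s v t v $  match s
  3  $ <K>      s v t v $    expand <K> ::= <C> v
  4  $ v <C>    s v t v $    expand <C> ::= s v t
  5  $ v t v s  s v t v $    match s
  6  $ v t v    v t v $      match v
  7  $ v t      t v $        match t
Stack after step 7: $ v (top = v).

v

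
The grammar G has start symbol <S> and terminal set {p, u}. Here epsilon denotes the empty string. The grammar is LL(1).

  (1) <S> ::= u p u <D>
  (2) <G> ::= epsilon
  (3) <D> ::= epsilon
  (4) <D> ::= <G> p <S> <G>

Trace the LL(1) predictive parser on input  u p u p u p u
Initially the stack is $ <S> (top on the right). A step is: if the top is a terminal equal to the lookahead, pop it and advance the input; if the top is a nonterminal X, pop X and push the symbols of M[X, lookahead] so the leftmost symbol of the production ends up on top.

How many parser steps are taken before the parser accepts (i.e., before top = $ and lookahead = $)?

      Stack            Input            Action
   1  $ <S>            u p u p u p u $  expand <S> ::= u p u <D>
   2  $ <D> u p u      u p u p u p u $  match u
   3  $ <D> u p        p u p u p u $    match p
   4  $ <D> u          u p u p u $      match u
   5  $ <D>            p u p u $        expand <D> ::= <G> p <S> <G>
   6  $ <G> <S> p <G>  p u p u $        expand <G> ::= epsilon
   7  $ <G> <S> p      p u p u $        match p
   8  $ <G> <S>        u p u $          expand <S> ::= u p u <D>
   9  $ <G> <D> u p u  u p u $          match u
  10  $ <G> <D> u p    p u $            match p
  11  $ <G> <D> u      u $              match u
  12  $ <G> <D>        $                expand <D> ::= epsilon
  13  $ <G>            $                expand <G> ::= epsilon
Accept reached after 13 steps.

13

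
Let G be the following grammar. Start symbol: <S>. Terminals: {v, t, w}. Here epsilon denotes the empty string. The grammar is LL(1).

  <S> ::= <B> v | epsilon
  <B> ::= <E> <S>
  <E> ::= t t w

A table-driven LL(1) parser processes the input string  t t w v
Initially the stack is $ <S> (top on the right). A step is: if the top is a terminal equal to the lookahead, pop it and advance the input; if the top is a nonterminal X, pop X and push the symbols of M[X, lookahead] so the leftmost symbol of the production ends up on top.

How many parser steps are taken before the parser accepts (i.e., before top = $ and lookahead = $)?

     Stack          Input      Action
  1  $ <S>          t t w v $  expand <S> ::= <B> v
  2  $ v <B>        t t w v $  expand <B> ::= <E> <S>
  3  $ v <S> <E>    t t w v $  expand <E> ::= t t w
  4  $ v <S> w t t  t t w v $  match t
  5  $ v <S> w t    t w v $    match t
  6  $ v <S> w      w v $      match w
  7  $ v <S>        v $        expand <S> ::= epsilon
  8  $ v            v $        match v
Accept reached after 8 steps.

8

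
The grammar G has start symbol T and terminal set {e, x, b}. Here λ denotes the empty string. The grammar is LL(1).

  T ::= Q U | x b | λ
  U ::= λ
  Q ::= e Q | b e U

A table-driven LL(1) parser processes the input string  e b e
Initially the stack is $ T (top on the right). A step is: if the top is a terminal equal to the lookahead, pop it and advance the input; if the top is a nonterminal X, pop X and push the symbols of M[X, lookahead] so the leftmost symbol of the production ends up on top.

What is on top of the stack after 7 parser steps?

step 1: stack=$ T  input=e b e $  — expand T ::= Q U
step 2: stack=$ U Q  input=e b e $  — expand Q ::= e Q
step 3: stack=$ U Q e  input=e b e $  — match e
step 4: stack=$ U Q  input=b e $  — expand Q ::= b e U
step 5: stack=$ U U e b  input=b e $  — match b
step 6: stack=$ U U e  input=e $  — match e
step 7: stack=$ U U  input=$  — expand U ::= λ
Stack after step 7: $ U (top = U).

U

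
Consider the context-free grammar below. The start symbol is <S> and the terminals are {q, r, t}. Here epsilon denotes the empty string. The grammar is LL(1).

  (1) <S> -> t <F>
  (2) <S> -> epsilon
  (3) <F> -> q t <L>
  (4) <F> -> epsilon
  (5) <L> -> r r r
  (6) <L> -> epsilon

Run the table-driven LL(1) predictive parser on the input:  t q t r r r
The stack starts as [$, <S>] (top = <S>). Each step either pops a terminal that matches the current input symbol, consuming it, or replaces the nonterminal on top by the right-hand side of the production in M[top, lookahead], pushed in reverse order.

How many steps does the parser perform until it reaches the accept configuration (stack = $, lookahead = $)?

     Stack      Input          Action
  1  $ <S>      t q t r r r $  expand <S> -> t <F>
  2  $ <F> t    t q t r r r $  match t
  3  $ <F>      q t r r r $    expand <F> -> q t <L>
  4  $ <L> t q  q t r r r $    match q
  5  $ <L> t    t r r r $      match t
  6  $ <L>      r r r $        expand <L> -> r r r
  7  $ r r r    r r r $        match r
  8  $ r r      r r $          match r
  9  $ r        r $            match r
Accept reached after 9 steps.

9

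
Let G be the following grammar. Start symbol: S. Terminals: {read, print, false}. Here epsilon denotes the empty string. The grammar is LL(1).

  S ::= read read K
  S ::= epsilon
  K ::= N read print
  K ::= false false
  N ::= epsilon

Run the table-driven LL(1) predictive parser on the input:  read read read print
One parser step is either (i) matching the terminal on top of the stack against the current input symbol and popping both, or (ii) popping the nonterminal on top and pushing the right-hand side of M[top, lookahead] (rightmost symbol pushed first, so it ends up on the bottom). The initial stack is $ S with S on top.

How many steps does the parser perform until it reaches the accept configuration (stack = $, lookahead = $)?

7

step 1: stack=$ S  input=read read read print $  — expand S ::= read read K
step 2: stack=$ K read read  input=read read read print $  — match read
step 3: stack=$ K read  input=read read print $  — match read
step 4: stack=$ K  input=read print $  — expand K ::= N read print
step 5: stack=$ print read N  input=read print $  — expand N ::= epsilon
step 6: stack=$ print read  input=read print $  — match read
step 7: stack=$ print  input=print $  — match print
Accept reached after 7 steps.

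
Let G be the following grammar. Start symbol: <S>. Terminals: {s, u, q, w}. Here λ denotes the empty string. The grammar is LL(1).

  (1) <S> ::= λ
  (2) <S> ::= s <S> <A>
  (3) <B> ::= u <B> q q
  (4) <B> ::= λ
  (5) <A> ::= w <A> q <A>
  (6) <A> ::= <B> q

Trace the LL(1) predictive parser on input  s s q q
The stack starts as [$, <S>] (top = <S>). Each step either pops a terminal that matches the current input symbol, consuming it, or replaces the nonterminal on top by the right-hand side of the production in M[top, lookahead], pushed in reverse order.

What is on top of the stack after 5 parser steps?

<A>

step 1: stack=$ <S>  input=s s q q $  — expand <S> ::= s <S> <A>
step 2: stack=$ <A> <S> s  input=s s q q $  — match s
step 3: stack=$ <A> <S>  input=s q q $  — expand <S> ::= s <S> <A>
step 4: stack=$ <A> <A> <S> s  input=s q q $  — match s
step 5: stack=$ <A> <A> <S>  input=q q $  — expand <S> ::= λ
Stack after step 5: $ <A> <A> (top = <A>).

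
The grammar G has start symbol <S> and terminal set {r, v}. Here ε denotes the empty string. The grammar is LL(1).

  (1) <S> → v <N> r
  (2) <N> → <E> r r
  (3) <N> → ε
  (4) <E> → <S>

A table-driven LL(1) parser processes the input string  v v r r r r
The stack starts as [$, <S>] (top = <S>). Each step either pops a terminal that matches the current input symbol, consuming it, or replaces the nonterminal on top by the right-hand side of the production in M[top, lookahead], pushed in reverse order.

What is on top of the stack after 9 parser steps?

     Stack            Input          Action
  1  $ <S>            v v r r r r $  expand <S> → v <N> r
  2  $ r <N> v        v v r r r r $  match v
  3  $ r <N>          v r r r r $    expand <N> → <E> r r
  4  $ r r r <E>      v r r r r $    expand <E> → <S>
  5  $ r r r <S>      v r r r r $    expand <S> → v <N> r
  6  $ r r r r <N> v  v r r r r $    match v
  7  $ r r r r <N>    r r r r $      expand <N> → ε
  8  $ r r r r        r r r r $      match r
  9  $ r r r          r r r $        match r
Stack after step 9: $ r r (top = r).

r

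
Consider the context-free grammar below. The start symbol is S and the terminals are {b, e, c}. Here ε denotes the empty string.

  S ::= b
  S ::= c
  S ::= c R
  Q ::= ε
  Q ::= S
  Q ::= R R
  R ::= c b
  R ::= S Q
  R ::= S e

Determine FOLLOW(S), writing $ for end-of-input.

FIRST(S): from S::=b we get {b}; from S::=c we get {c}; from S::=c R we get {c}. So FIRST(S) = {b, c}.
FIRST(R): from R::=c b we get {c}; from R::=S Q we get {b, c}; from R::=S e we get {b, c}. So FIRST(R) = {b, c}.
FIRST(Q): from Q::=ε we get {ε}; from Q::=S we get {b, c}; from Q::=R R we get {b, c}. So FIRST(Q) = {ε, b, c}.
FOLLOW(S) includes $ since S is the start symbol.
FOLLOW(S): in Q::=S, the suffix after S is empty, so FOLLOW(S) ⊇ FOLLOW(Q) = {$, b, c, e}; in R::=S Q, S is followed by Q with FIRST {ε, b, c}; in R::=S Q, the suffix after S is nullable, so FOLLOW(S) ⊇ FOLLOW(R) = {$, b, c, e}; in R::=S e, S is followed by e with FIRST {e}. Thus FOLLOW(S) = {$, b, c, e}.
FOLLOW(Q): in R::=S Q, the suffix after Q is empty, so FOLLOW(Q) ⊇ FOLLOW(R) = {$, b, c, e}. Thus FOLLOW(Q) = {$, b, c, e}.
FOLLOW(R): in S::=c R, the suffix after R is empty, so FOLLOW(R) ⊇ FOLLOW(S) = {$, b, c, e}; in Q::=R R (occurrence 1), R is followed by R with FIRST {b, c}; in Q::=R R (occurrence 2), the suffix after R is empty, so FOLLOW(R) ⊇ FOLLOW(Q) = {$, b, c, e}. Thus FOLLOW(R) = {$, b, c, e}.

{$, b, c, e}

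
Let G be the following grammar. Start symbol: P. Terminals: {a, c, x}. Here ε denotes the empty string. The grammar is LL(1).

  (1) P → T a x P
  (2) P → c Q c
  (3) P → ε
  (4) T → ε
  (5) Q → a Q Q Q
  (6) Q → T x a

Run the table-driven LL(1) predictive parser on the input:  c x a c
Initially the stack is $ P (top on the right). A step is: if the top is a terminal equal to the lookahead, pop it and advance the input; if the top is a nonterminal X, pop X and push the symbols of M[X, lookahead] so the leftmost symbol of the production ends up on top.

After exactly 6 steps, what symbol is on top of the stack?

     Stack      Input      Action
  1  $ P        c x a c $  expand P → c Q c
  2  $ c Q c    c x a c $  match c
  3  $ c Q      x a c $    expand Q → T x a
  4  $ c a x T  x a c $    expand T → ε
  5  $ c a x    x a c $    match x
  6  $ c a      a c $      match a
Stack after step 6: $ c (top = c).

c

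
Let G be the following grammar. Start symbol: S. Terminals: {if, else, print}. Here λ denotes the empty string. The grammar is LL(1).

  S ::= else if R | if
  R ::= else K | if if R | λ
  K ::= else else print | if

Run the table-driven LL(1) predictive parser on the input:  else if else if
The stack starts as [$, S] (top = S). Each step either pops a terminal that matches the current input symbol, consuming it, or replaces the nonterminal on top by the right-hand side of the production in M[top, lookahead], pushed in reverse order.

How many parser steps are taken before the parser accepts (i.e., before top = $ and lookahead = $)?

step 1: stack=$ S  input=else if else if $  — expand S ::= else if R
step 2: stack=$ R if else  input=else if else if $  — match else
step 3: stack=$ R if  input=if else if $  — match if
step 4: stack=$ R  input=else if $  — expand R ::= else K
step 5: stack=$ K else  input=else if $  — match else
step 6: stack=$ K  input=if $  — expand K ::= if
step 7: stack=$ if  input=if $  — match if
Accept reached after 7 steps.

7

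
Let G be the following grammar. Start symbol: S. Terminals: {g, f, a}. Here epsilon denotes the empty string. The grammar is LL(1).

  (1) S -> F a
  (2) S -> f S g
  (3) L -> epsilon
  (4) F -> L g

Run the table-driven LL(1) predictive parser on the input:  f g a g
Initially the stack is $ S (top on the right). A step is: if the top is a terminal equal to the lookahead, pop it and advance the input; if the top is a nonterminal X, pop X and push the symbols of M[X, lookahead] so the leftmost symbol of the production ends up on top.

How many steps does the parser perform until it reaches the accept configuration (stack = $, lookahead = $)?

8

     Stack      Input      Action
  1  $ S        f g a g $  expand S -> f S g
  2  $ g S f    f g a g $  match f
  3  $ g S      g a g $    expand S -> F a
  4  $ g a F    g a g $    expand F -> L g
  5  $ g a g L  g a g $    expand L -> epsilon
  6  $ g a g    g a g $    match g
  7  $ g a      a g $      match a
  8  $ g        g $        match g
Accept reached after 8 steps.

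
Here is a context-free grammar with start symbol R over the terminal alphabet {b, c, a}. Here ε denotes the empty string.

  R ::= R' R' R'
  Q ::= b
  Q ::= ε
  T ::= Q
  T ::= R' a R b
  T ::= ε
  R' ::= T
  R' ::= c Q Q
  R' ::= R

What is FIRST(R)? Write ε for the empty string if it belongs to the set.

{ε, a, b, c}

FIRST(Q): from Q::=b we get {b}; from Q::=ε we get {ε}. So FIRST(Q) = {ε, b}.
FIRST(R): from R::=R' R' R' we get {ε, a, b, c}. So FIRST(R) = {ε, a, b, c}.
FIRST(T): from T::=Q we get {ε, b}; from T::=R' a R b we get {a, b, c}; from T::=ε we get {ε}. So FIRST(T) = {ε, a, b, c}.
FIRST(R'): from R'::=T we get {ε, a, b, c}; from R'::=c Q Q we get {c}; from R'::=R we get {ε, a, b, c}. So FIRST(R') = {ε, a, b, c}.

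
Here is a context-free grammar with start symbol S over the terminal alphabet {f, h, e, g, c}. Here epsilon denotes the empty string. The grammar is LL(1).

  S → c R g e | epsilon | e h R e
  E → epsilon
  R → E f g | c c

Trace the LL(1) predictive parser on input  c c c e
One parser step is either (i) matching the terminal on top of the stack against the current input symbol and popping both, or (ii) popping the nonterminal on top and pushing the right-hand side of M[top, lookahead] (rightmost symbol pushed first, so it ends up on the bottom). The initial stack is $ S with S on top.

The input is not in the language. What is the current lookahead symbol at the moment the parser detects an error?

e

     Stack      Input      Action
  1  $ S        c c c e $  expand S → c R g e
  2  $ e g R c  c c c e $  match c
  3  $ e g R    c c e $    expand R → c c
  4  $ e g c c  c c e $    match c
  5  $ e g c    c e $      match c
  6  $ e g      e $        error: top is terminal g but lookahead is e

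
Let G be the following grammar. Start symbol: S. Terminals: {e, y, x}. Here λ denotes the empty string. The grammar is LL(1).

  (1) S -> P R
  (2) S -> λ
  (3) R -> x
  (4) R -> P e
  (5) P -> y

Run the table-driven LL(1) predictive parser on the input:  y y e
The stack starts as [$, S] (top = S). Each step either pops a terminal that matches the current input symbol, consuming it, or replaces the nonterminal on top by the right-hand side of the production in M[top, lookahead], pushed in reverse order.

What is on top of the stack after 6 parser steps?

e

step 1: stack=$ S  input=y y e $  — expand S -> P R
step 2: stack=$ R P  input=y y e $  — expand P -> y
step 3: stack=$ R y  input=y y e $  — match y
step 4: stack=$ R  input=y e $  — expand R -> P e
step 5: stack=$ e P  input=y e $  — expand P -> y
step 6: stack=$ e y  input=y e $  — match y
Stack after step 6: $ e (top = e).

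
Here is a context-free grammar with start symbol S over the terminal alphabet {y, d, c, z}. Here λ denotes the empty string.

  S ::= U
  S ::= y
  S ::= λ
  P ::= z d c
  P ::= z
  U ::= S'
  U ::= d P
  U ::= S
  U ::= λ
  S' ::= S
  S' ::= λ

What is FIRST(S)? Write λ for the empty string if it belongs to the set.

FIRST(P) = {z}
FIRST(S) = {λ, d, y}  (via U)
FIRST(S') = {λ, d, y}  (via S)
FIRST(U) = {λ, d, y}  (via S', S)

{λ, d, y}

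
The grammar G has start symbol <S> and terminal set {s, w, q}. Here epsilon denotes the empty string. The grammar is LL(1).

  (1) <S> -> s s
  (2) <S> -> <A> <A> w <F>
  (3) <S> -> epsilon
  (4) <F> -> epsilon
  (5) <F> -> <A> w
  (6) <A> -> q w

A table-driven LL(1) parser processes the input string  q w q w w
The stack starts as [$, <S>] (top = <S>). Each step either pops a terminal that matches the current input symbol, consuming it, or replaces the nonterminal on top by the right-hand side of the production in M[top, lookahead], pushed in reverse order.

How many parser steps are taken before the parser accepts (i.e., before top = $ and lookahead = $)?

     Stack            Input        Action
  1  $ <S>            q w q w w $  expand <S> -> <A> <A> w <F>
  2  $ <F> w <A> <A>  q w q w w $  expand <A> -> q w
  3  $ <F> w <A> w q  q w q w w $  match q
  4  $ <F> w <A> w    w q w w $    match w
  5  $ <F> w <A>      q w w $      expand <A> -> q w
  6  $ <F> w w q      q w w $      match q
  7  $ <F> w w        w w $        match w
  8  $ <F> w          w $          match w
  9  $ <F>            $            expand <F> -> epsilon
Accept reached after 9 steps.

9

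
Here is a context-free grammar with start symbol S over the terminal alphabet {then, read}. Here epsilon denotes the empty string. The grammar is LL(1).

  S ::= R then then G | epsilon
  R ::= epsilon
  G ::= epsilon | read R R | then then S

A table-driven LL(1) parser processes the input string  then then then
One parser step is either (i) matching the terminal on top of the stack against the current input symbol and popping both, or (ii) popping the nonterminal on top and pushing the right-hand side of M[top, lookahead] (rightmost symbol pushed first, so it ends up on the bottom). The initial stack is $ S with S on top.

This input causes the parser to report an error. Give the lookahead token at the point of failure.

$

     Stack            Input             Action
  1  $ S              then then then $  expand S ::= R then then G
  2  $ G then then R  then then then $  expand R ::= epsilon
  3  $ G then then    then then then $  match then
  4  $ G then         then then $       match then
  5  $ G              then $            expand G ::= then then S
  6  $ S then then    then $            match then
  7  $ S then         $                 error: top is terminal then but lookahead is $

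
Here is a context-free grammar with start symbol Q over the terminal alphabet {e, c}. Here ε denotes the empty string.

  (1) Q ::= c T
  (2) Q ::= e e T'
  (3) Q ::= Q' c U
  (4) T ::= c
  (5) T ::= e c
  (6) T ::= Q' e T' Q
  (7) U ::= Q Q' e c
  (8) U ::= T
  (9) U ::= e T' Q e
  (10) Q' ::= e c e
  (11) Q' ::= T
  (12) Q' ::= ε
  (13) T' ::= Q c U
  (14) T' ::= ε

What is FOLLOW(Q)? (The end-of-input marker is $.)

{$, c, e}

FIRST(Q): from Q::=c T we get {c}; from Q::=e e T' we get {e}; from Q::=Q' c U we get {c, e}. So FIRST(Q) = {c, e}.
FIRST(T'): from T'::=Q c U we get {c, e}; from T'::=ε we get {ε}. So FIRST(T') = {ε, c, e}.
FIRST(T): from T::=c we get {c}; from T::=e c we get {e}; from T::=Q' e T' Q we get {c, e}. So FIRST(T) = {c, e}.
FIRST(U): from U::=Q Q' e c we get {c, e}; from U::=T we get {c, e}; from U::=e T' Q e we get {e}. So FIRST(U) = {c, e}.
FIRST(Q'): from Q'::=e c e we get {e}; from Q'::=T we get {c, e}; from Q'::=ε we get {ε}. So FIRST(Q') = {ε, c, e}.
FOLLOW(Q) includes $ since Q is the start symbol.
FOLLOW(Q'): in Q::=Q' c U, Q' is followed by c U with FIRST {c}; in T::=Q' e T' Q, Q' is followed by e T' Q with FIRST {e}; in U::=Q Q' e c, Q' is followed by e c with FIRST {e}. Thus FOLLOW(Q') = {c, e}.
FOLLOW(Q): in T::=Q' e T' Q, the suffix after Q is empty, so FOLLOW(Q) ⊇ FOLLOW(T) = {$, c, e}; in U::=Q Q' e c, Q is followed by Q' e c with FIRST {c, e}; in U::=e T' Q e, Q is followed by e with FIRST {e}; in T'::=Q c U, Q is followed by c U with FIRST {c}. Thus FOLLOW(Q) = {$, c, e}.
FOLLOW(T'): in Q::=e e T', the suffix after T' is empty, so FOLLOW(T') ⊇ FOLLOW(Q) = {$, c, e}; in T::=Q' e T' Q, T' is followed by Q with FIRST {c, e}; in U::=e T' Q e, T' is followed by Q e with FIRST {c, e}. Thus FOLLOW(T') = {$, c, e}.
FOLLOW(U): in Q::=Q' c U, the suffix after U is empty, so FOLLOW(U) ⊇ FOLLOW(Q) = {$, c, e}; in T'::=Q c U, the suffix after U is empty, so FOLLOW(U) ⊇ FOLLOW(T') = {$, c, e}. Thus FOLLOW(U) = {$, c, e}.
FOLLOW(T): in Q::=c T, the suffix after T is empty, so FOLLOW(T) ⊇ FOLLOW(Q) = {$, c, e}; in U::=T, the suffix after T is empty, so FOLLOW(T) ⊇ FOLLOW(U) = {$, c, e}; in Q'::=T, the suffix after T is empty, so FOLLOW(T) ⊇ FOLLOW(Q') = {c, e}. Thus FOLLOW(T) = {$, c, e}.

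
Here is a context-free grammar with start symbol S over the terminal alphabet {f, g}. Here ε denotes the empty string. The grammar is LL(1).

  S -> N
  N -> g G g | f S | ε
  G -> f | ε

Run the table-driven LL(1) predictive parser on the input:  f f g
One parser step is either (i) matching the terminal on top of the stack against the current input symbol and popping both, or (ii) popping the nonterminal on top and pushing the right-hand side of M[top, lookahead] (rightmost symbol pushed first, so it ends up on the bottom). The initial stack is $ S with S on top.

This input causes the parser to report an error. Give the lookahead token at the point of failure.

      Stack    Input    Action
   1  $ S      f f g $  expand S -> N
   2  $ N      f f g $  expand N -> f S
   3  $ S f    f f g $  match f
   4  $ S      f g $    expand S -> N
   5  $ N      f g $    expand N -> f S
   6  $ S f    f g $    match f
   7  $ S      g $      expand S -> N
   8  $ N      g $      expand N -> g G g
   9  $ g G g  g $      match g
  10  $ g G    $        error: M[G, $] is empty

$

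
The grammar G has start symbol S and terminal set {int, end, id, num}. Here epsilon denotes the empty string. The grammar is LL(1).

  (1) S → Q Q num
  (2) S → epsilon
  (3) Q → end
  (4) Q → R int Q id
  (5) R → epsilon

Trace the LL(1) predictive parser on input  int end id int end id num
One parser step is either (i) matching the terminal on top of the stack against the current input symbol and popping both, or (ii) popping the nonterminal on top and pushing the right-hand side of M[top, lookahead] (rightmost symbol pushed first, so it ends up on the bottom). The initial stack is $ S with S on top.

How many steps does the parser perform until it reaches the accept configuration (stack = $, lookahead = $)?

      Stack               Input                        Action
   1  $ S                 int end id int end id num $  expand S → Q Q num
   2  $ num Q Q           int end id int end id num $  expand Q → R int Q id
   3  $ num Q id Q int R  int end id int end id num $  expand R → epsilon
   4  $ num Q id Q int    int end id int end id num $  match int
   5  $ num Q id Q        end id int end id num $      expand Q → end
   6  $ num Q id end      end id int end id num $      match end
   7  $ num Q id          id int end id num $          match id
   8  $ num Q             int end id num $             expand Q → R int Q id
   9  $ num id Q int R    int end id num $             expand R → epsilon
  10  $ num id Q int      int end id num $             match int
  11  $ num id Q          end id num $                 expand Q → end
  12  $ num id end        end id num $                 match end
  13  $ num id            id num $                     match id
  14  $ num               num $                        match num
Accept reached after 14 steps.

14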